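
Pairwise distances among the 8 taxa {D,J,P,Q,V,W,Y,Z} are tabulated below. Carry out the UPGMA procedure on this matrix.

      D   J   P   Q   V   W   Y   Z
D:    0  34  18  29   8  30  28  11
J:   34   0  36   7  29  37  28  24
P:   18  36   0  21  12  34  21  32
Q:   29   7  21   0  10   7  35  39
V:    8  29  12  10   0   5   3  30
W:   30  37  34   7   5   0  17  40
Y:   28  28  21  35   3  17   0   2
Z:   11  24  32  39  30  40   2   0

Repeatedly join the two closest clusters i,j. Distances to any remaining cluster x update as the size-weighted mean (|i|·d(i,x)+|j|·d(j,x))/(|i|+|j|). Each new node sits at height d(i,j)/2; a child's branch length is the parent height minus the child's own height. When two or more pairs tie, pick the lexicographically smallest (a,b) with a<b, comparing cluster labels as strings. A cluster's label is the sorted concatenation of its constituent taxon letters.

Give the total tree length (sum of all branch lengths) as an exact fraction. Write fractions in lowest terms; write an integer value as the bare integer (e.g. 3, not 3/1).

513/8

iteration 1: select Y,Z (d=2); attach at lengths (1, 1); label the merged cluster YZ
  updated: d(D,YZ)=39/2, d(J,YZ)=26, d(P,YZ)=53/2, d(Q,YZ)=37, d(V,YZ)=33/2, d(W,YZ)=57/2
iteration 2: select V,W (d=5); attach at lengths (5/2, 5/2); label the merged cluster VW
  updated: d(D,VW)=19, d(J,VW)=33, d(P,VW)=23, d(Q,VW)=17/2, d(VW,YZ)=45/2
iteration 3: select J,Q (d=7); attach at lengths (7/2, 7/2); label the merged cluster JQ
  updated: d(D,JQ)=63/2, d(JQ,P)=57/2, d(JQ,VW)=83/4, d(JQ,YZ)=63/2
iteration 4: select D,P (d=18); attach at lengths (9, 9); label the merged cluster DP
  updated: d(DP,JQ)=30, d(DP,VW)=21, d(DP,YZ)=23
iteration 5: select JQ,VW (d=83/4); attach at lengths (55/8, 63/8); label the merged cluster JQVW
  updated: d(DP,JQVW)=51/2, d(JQVW,YZ)=27
iteration 6: select DP,YZ (d=23); attach at lengths (5/2, 21/2); label the merged cluster DPYZ
  updated: d(DPYZ,JQVW)=105/4
iteration 7: select DPYZ,JQVW (d=105/4); attach at lengths (13/8, 11/4); label the merged cluster DJPQVWYZ
final tree: (((D:9,P:9):5/2,(Y:1,Z:1):21/2):13/8,((J:7/2,Q:7/2):55/8,(V:5/2,W:5/2):63/8):11/4)
total length: 513/8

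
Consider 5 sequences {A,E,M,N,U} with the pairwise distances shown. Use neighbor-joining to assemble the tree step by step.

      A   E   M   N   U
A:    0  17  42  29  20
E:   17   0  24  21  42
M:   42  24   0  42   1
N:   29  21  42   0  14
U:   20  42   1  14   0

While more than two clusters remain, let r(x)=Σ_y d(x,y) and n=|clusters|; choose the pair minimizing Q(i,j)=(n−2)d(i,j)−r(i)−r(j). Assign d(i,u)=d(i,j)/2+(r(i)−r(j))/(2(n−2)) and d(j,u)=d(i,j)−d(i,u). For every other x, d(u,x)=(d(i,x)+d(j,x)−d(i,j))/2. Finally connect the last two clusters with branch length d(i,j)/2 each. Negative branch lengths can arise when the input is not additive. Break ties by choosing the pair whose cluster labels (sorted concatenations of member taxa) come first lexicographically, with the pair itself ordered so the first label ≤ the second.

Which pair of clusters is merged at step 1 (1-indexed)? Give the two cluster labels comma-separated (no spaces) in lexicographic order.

M,U

iteration 1: select M,U (d=1, Q=-183); attach at lengths (35/6, -29/6); label the merged cluster MU
  updated: d(A,MU)=61/2, d(E,MU)=65/2, d(MU,N)=55/2
iteration 2: select A,E (d=17, Q=-113); attach at lengths (10, 7); label the merged cluster AE
  updated: d(AE,MU)=23, d(AE,N)=33/2
iteration 3: select AE,MU (d=23, Q=-67); attach at lengths (6, 17); label the merged cluster AEMU
  updated: d(AEMU,N)=21/2
iteration 4: select AEMU,N (d=21/2); attach at lengths (21/4, 21/4); label the merged cluster AEMNU
final tree: (((A:10,E:7):6,(M:35/6,U:-29/6):17):21/4,N:21/4)
total length: 103/2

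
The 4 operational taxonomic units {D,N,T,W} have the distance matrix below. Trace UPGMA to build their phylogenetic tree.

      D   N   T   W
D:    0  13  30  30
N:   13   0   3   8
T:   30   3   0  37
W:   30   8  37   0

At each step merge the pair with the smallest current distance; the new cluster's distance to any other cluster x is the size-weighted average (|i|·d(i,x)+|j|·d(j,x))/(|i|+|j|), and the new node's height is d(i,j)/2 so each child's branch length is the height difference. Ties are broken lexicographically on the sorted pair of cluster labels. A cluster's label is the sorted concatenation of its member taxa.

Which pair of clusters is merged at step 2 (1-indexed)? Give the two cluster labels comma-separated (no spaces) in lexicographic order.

1. join N+T (d=3) ⇒ NT; edges |N|=3/2, |T|=3/2
  updated: d(D,NT)=43/2, d(NT,W)=45/2
2. join D+NT (d=43/2) ⇒ DNT; edges |D|=43/4, |NT|=37/4
  updated: d(DNT,W)=25
3. join DNT+W (d=25) ⇒ DNTW; edges |DNT|=7/4, |W|=25/2
final tree: ((D:43/4,(N:3/2,T:3/2):37/4):7/4,W:25/2)
total length: 149/4

D,NT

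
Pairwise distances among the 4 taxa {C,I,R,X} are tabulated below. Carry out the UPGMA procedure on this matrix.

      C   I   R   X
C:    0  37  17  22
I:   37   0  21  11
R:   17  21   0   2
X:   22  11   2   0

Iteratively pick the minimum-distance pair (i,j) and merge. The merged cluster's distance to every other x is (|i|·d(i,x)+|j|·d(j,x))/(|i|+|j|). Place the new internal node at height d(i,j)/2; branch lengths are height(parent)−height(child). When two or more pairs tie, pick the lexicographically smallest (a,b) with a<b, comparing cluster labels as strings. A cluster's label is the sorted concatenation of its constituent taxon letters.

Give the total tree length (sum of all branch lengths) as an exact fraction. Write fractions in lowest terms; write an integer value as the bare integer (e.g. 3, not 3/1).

step 1: merge (R,X) at d=2; branch lengths R→1, X→1; new cluster RX
  updated: d(C,RX)=39/2, d(I,RX)=16
step 2: merge (I,RX) at d=16; branch lengths I→8, RX→7; new cluster IRX
  updated: d(C,IRX)=76/3
step 3: merge (C,IRX) at d=76/3; branch lengths C→38/3, IRX→14/3; new cluster CIRX
final tree: (C:38/3,(I:8,(R:1,X:1):7):14/3)
total length: 103/3

103/3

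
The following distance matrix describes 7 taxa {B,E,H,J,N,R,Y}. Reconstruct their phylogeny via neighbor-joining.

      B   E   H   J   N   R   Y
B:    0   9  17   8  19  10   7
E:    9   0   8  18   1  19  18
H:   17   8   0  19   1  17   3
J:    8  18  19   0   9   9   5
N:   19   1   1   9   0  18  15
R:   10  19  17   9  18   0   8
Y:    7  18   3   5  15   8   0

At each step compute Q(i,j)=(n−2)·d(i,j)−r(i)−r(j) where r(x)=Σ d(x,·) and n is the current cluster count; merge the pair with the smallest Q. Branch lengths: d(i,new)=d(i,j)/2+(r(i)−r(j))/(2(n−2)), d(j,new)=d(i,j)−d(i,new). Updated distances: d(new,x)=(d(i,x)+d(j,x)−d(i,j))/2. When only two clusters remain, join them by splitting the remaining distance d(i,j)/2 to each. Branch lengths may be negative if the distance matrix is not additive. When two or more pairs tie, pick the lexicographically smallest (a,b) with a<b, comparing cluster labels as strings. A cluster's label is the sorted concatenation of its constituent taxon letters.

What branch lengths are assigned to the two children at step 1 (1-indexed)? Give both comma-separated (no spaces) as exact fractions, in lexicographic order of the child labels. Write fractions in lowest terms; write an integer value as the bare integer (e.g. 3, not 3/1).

3/2,-1/2

1. join E+N (d=1, Q=-131) ⇒ EN; edges |E|=3/2, |N|=-1/2
  updated: d(B,EN)=27/2, d(EN,H)=4, d(EN,J)=13, d(EN,R)=18, d(EN,Y)=16
2. join EN+H (d=4, Q=-217/2) ⇒ EHN; edges |EN|=41/16, |H|=23/16
  updated: d(B,EHN)=53/4, d(EHN,J)=14, d(EHN,R)=31/2, d(EHN,Y)=15/2
3. join EHN+Y (d=15/2, Q=-221/4) ⇒ EHNY; edges |EHN|=181/24, |Y|=-1/24
  updated: d(B,EHNY)=51/8, d(EHNY,J)=23/4, d(EHNY,R)=8
4. join B+EHNY (d=51/8, Q=-127/4) ⇒ BEHNY; edges |B|=17/4, |EHNY|=17/8
  updated: d(BEHNY,J)=59/16, d(BEHNY,R)=93/16
5. join BEHNY+J (d=59/16, Q=-37/2) ⇒ BEHJNY; edges |BEHNY|=1/4, |J|=55/16
  updated: d(BEHJNY,R)=89/16
6. join BEHJNY+R (d=89/16) ⇒ BEHJNRY; edges |BEHJNY|=89/32, |R|=89/32
final tree: (((B:17/4,(((E:3/2,N:-1/2):41/16,H:23/16):181/24,Y:-1/24):17/8):1/4,J:55/16):89/32,R:89/32)
total length: 225/8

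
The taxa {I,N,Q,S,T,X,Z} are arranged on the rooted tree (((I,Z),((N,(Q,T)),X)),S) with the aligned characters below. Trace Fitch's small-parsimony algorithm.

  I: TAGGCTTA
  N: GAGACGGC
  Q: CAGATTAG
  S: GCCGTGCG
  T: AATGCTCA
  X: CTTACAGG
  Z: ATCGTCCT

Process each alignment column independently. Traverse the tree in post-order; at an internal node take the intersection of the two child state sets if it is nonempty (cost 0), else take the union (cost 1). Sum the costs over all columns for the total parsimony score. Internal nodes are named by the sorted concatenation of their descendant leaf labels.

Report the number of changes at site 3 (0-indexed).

2

site 0, node IZ: I={T} ∪ Z={A} → {A,T} (+1)
site 0, node QT: Q={C} ∪ T={A} → {A,C} (+1)
site 0, node NQT: N={G} ∪ QT={A,C} → {A,C,G} (+1)
site 0, node NQTX: NQT={A,C,G} ∩ X={C} → {C} (+0)
site 0, node INQTXZ: IZ={A,T} ∪ NQTX={C} → {A,C,T} (+1)
site 0, node INQSTXZ: INQTXZ={A,C,T} ∪ S={G} → {A,C,G,T} (+1)
site 1, node IZ: I={A} ∪ Z={T} → {A,T} (+1)
site 1, node QT: Q={A} ∩ T={A} → {A} (+0)
site 1, node NQT: N={A} ∩ QT={A} → {A} (+0)
site 1, node NQTX: NQT={A} ∪ X={T} → {A,T} (+1)
site 1, node INQTXZ: IZ={A,T} ∩ NQTX={A,T} → {A,T} (+0)
site 1, node INQSTXZ: INQTXZ={A,T} ∪ S={C} → {A,C,T} (+1)
site 2, node IZ: I={G} ∪ Z={C} → {C,G} (+1)
site 2, node QT: Q={G} ∪ T={T} → {G,T} (+1)
site 2, node NQT: N={G} ∩ QT={G,T} → {G} (+0)
site 2, node NQTX: NQT={G} ∪ X={T} → {G,T} (+1)
site 2, node INQTXZ: IZ={C,G} ∩ NQTX={G,T} → {G} (+0)
site 2, node INQSTXZ: INQTXZ={G} ∪ S={C} → {C,G} (+1)
site 3, node IZ: I={G} ∩ Z={G} → {G} (+0)
site 3, node QT: Q={A} ∪ T={G} → {A,G} (+1)
site 3, node NQT: N={A} ∩ QT={A,G} → {A} (+0)
site 3, node NQTX: NQT={A} ∩ X={A} → {A} (+0)
site 3, node INQTXZ: IZ={G} ∪ NQTX={A} → {A,G} (+1)
site 3, node INQSTXZ: INQTXZ={A,G} ∩ S={G} → {G} (+0)
site 4, node IZ: I={C} ∪ Z={T} → {C,T} (+1)
site 4, node QT: Q={T} ∪ T={C} → {C,T} (+1)
site 4, node NQT: N={C} ∩ QT={C,T} → {C} (+0)
site 4, node NQTX: NQT={C} ∩ X={C} → {C} (+0)
site 4, node INQTXZ: IZ={C,T} ∩ NQTX={C} → {C} (+0)
site 4, node INQSTXZ: INQTXZ={C} ∪ S={T} → {C,T} (+1)
site 5, node IZ: I={T} ∪ Z={C} → {C,T} (+1)
site 5, node QT: Q={T} ∩ T={T} → {T} (+0)
site 5, node NQT: N={G} ∪ QT={T} → {G,T} (+1)
site 5, node NQTX: NQT={G,T} ∪ X={A} → {A,G,T} (+1)
site 5, node INQTXZ: IZ={C,T} ∩ NQTX={A,G,T} → {T} (+0)
site 5, node INQSTXZ: INQTXZ={T} ∪ S={G} → {G,T} (+1)
site 6, node IZ: I={T} ∪ Z={C} → {C,T} (+1)
site 6, node QT: Q={A} ∪ T={C} → {A,C} (+1)
site 6, node NQT: N={G} ∪ QT={A,C} → {A,C,G} (+1)
site 6, node NQTX: NQT={A,C,G} ∩ X={G} → {G} (+0)
site 6, node INQTXZ: IZ={C,T} ∪ NQTX={G} → {C,G,T} (+1)
site 6, node INQSTXZ: INQTXZ={C,G,T} ∩ S={C} → {C} (+0)
site 7, node IZ: I={A} ∪ Z={T} → {A,T} (+1)
site 7, node QT: Q={G} ∪ T={A} → {A,G} (+1)
site 7, node NQT: N={C} ∪ QT={A,G} → {A,C,G} (+1)
site 7, node NQTX: NQT={A,C,G} ∩ X={G} → {G} (+0)
site 7, node INQTXZ: IZ={A,T} ∪ NQTX={G} → {A,G,T} (+1)
site 7, node INQSTXZ: INQTXZ={A,G,T} ∩ S={G} → {G} (+0)
per-site changes: [5, 3, 4, 2, 3, 4, 4, 4]; total = 29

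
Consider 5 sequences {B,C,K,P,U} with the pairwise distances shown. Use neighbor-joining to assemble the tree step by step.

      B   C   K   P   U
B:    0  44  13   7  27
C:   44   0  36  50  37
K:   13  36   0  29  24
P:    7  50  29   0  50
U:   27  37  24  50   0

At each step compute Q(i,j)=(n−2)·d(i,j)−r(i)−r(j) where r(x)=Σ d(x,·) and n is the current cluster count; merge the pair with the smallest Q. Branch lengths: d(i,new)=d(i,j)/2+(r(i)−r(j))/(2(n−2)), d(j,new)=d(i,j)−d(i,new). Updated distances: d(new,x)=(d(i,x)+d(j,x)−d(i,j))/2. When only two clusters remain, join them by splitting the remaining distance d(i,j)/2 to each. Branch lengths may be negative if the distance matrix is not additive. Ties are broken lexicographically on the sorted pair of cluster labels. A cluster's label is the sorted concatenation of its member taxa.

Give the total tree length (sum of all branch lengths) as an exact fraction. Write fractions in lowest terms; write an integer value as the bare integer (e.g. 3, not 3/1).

551/8

iteration 1: select B,P (d=7, Q=-206); attach at lengths (-4, 11); label the merged cluster BP
  updated: d(BP,C)=87/2, d(BP,K)=35/2, d(BP,U)=35
iteration 2: select BP,K (d=35/2, Q=-277/2); attach at lengths (107/8, 33/8); label the merged cluster BKP
  updated: d(BKP,C)=31, d(BKP,U)=83/4
iteration 3: select BKP,C (d=31, Q=-355/4); attach at lengths (59/8, 189/8); label the merged cluster BCKP
  updated: d(BCKP,U)=107/8
iteration 4: select BCKP,U (d=107/8); attach at lengths (107/16, 107/16); label the merged cluster BCKPU
final tree: ((((B:-4,P:11):107/8,K:33/8):59/8,C:189/8):107/16,U:107/16)
total length: 551/8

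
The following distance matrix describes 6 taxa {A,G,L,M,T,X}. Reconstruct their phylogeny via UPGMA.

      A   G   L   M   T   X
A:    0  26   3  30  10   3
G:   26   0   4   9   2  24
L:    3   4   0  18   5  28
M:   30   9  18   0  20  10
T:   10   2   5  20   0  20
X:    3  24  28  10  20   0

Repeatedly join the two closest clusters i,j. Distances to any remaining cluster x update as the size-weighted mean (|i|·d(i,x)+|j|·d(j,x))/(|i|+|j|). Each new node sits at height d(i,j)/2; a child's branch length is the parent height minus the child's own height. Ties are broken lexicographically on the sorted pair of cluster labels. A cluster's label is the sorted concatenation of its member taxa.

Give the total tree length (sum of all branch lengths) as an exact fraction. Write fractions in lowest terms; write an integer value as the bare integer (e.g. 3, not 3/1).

step 1: merge (G,T) at d=2; branch lengths G→1, T→1; new cluster GT
  updated: d(A,GT)=18, d(GT,L)=9/2, d(GT,M)=29/2, d(GT,X)=22
step 2: merge (A,L) at d=3; branch lengths A→3/2, L→3/2; new cluster AL
  updated: d(AL,GT)=45/4, d(AL,M)=24, d(AL,X)=31/2
step 3: merge (M,X) at d=10; branch lengths M→5, X→5; new cluster MX
  updated: d(AL,MX)=79/4, d(GT,MX)=73/4
step 4: merge (AL,GT) at d=45/4; branch lengths AL→33/8, GT→37/8; new cluster AGLT
  updated: d(AGLT,MX)=19
step 5: merge (AGLT,MX) at d=19; branch lengths AGLT→31/8, MX→9/2; new cluster AGLMTX
final tree: (((A:3/2,L:3/2):33/8,(G:1,T:1):37/8):31/8,(M:5,X:5):9/2)
total length: 257/8

257/8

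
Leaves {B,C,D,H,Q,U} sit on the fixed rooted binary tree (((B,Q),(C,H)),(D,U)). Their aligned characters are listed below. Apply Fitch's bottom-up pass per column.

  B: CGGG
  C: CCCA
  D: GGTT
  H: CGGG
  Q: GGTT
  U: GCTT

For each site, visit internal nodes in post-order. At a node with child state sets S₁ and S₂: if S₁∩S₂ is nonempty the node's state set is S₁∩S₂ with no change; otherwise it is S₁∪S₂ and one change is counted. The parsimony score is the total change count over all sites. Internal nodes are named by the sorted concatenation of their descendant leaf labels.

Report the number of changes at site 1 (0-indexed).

2

site 0, node BQ: B={C} ∪ Q={G} → {C,G} (+1)
site 0, node CH: C={C} ∩ H={C} → {C} (+0)
site 0, node BCHQ: BQ={C,G} ∩ CH={C} → {C} (+0)
site 0, node DU: D={G} ∩ U={G} → {G} (+0)
site 0, node BCDHQU: BCHQ={C} ∪ DU={G} → {C,G} (+1)
site 1, node BQ: B={G} ∩ Q={G} → {G} (+0)
site 1, node CH: C={C} ∪ H={G} → {C,G} (+1)
site 1, node BCHQ: BQ={G} ∩ CH={C,G} → {G} (+0)
site 1, node DU: D={G} ∪ U={C} → {C,G} (+1)
site 1, node BCDHQU: BCHQ={G} ∩ DU={C,G} → {G} (+0)
site 2, node BQ: B={G} ∪ Q={T} → {G,T} (+1)
site 2, node CH: C={C} ∪ H={G} → {C,G} (+1)
site 2, node BCHQ: BQ={G,T} ∩ CH={C,G} → {G} (+0)
site 2, node DU: D={T} ∩ U={T} → {T} (+0)
site 2, node BCDHQU: BCHQ={G} ∪ DU={T} → {G,T} (+1)
site 3, node BQ: B={G} ∪ Q={T} → {G,T} (+1)
site 3, node CH: C={A} ∪ H={G} → {A,G} (+1)
site 3, node BCHQ: BQ={G,T} ∩ CH={A,G} → {G} (+0)
site 3, node DU: D={T} ∩ U={T} → {T} (+0)
site 3, node BCDHQU: BCHQ={G} ∪ DU={T} → {G,T} (+1)
per-site changes: [2, 2, 3, 3]; total = 10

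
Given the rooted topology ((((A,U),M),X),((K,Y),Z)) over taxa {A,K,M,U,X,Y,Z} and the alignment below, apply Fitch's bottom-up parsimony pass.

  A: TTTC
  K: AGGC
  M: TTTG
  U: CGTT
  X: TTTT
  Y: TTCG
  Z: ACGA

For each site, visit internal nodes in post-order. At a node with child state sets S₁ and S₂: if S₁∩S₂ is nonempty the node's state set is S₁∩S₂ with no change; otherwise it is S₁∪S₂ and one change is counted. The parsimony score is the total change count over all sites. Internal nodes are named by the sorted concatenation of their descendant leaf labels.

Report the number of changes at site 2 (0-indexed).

2

site 0, node AU: A={T} ∪ U={C} → {C,T} (+1)
site 0, node AMU: AU={C,T} ∩ M={T} → {T} (+0)
site 0, node AMUX: AMU={T} ∩ X={T} → {T} (+0)
site 0, node KY: K={A} ∪ Y={T} → {A,T} (+1)
site 0, node KYZ: KY={A,T} ∩ Z={A} → {A} (+0)
site 0, node AKMUXYZ: AMUX={T} ∪ KYZ={A} → {A,T} (+1)
site 1, node AU: A={T} ∪ U={G} → {G,T} (+1)
site 1, node AMU: AU={G,T} ∩ M={T} → {T} (+0)
site 1, node AMUX: AMU={T} ∩ X={T} → {T} (+0)
site 1, node KY: K={G} ∪ Y={T} → {G,T} (+1)
site 1, node KYZ: KY={G,T} ∪ Z={C} → {C,G,T} (+1)
site 1, node AKMUXYZ: AMUX={T} ∩ KYZ={C,G,T} → {T} (+0)
site 2, node AU: A={T} ∩ U={T} → {T} (+0)
site 2, node AMU: AU={T} ∩ M={T} → {T} (+0)
site 2, node AMUX: AMU={T} ∩ X={T} → {T} (+0)
site 2, node KY: K={G} ∪ Y={C} → {C,G} (+1)
site 2, node KYZ: KY={C,G} ∩ Z={G} → {G} (+0)
site 2, node AKMUXYZ: AMUX={T} ∪ KYZ={G} → {G,T} (+1)
site 3, node AU: A={C} ∪ U={T} → {C,T} (+1)
site 3, node AMU: AU={C,T} ∪ M={G} → {C,G,T} (+1)
site 3, node AMUX: AMU={C,G,T} ∩ X={T} → {T} (+0)
site 3, node KY: K={C} ∪ Y={G} → {C,G} (+1)
site 3, node KYZ: KY={C,G} ∪ Z={A} → {A,C,G} (+1)
site 3, node AKMUXYZ: AMUX={T} ∪ KYZ={A,C,G} → {A,C,G,T} (+1)
per-site changes: [3, 3, 2, 5]; total = 13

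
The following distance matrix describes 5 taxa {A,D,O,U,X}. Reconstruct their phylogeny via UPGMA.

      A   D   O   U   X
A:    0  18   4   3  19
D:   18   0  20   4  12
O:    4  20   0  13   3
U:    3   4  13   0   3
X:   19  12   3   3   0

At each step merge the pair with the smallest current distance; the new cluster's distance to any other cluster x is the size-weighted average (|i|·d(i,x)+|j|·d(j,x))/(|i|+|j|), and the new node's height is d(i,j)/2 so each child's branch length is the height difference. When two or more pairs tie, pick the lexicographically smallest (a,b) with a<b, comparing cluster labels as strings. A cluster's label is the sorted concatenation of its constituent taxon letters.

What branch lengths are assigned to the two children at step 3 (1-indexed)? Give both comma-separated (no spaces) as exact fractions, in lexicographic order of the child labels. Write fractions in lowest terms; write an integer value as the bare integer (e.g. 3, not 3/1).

step 1: merge (A,U) at d=3; branch lengths A→3/2, U→3/2; new cluster AU
  updated: d(AU,D)=11, d(AU,O)=17/2, d(AU,X)=11
step 2: merge (O,X) at d=3; branch lengths O→3/2, X→3/2; new cluster OX
  updated: d(AU,OX)=39/4, d(D,OX)=16
step 3: merge (AU,OX) at d=39/4; branch lengths AU→27/8, OX→27/8; new cluster AOUX
  updated: d(AOUX,D)=27/2
step 4: merge (AOUX,D) at d=27/2; branch lengths AOUX→15/8, D→27/4; new cluster ADOUX
final tree: (((A:3/2,U:3/2):27/8,(O:3/2,X:3/2):27/8):15/8,D:27/4)
total length: 171/8

27/8,27/8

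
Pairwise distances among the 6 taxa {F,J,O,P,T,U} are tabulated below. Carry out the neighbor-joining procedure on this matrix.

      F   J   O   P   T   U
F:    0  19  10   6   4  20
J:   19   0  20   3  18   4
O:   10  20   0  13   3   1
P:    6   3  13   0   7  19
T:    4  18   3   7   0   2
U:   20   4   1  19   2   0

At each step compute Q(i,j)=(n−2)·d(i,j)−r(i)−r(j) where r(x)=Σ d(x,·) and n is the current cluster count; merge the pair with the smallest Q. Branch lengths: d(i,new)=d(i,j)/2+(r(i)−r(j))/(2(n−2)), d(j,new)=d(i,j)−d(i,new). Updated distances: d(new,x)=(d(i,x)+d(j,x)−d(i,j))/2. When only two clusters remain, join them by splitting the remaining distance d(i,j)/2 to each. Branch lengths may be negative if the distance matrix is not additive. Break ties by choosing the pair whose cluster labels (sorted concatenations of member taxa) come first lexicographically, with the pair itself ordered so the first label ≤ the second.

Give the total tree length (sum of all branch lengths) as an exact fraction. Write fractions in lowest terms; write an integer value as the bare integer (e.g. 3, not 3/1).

1. join J+P (d=3, Q=-100) ⇒ JP; edges |J|=7/2, |P|=-1/2
  updated: d(F,JP)=11, d(JP,O)=15, d(JP,T)=11, d(JP,U)=10
2. join F+JP (d=11, Q=-59) ⇒ FJP; edges |F|=31/6, |JP|=35/6
  updated: d(FJP,O)=7, d(FJP,T)=2, d(FJP,U)=19/2
3. join FJP+T (d=2, Q=-43/2) ⇒ FJPT; edges |FJP|=31/8, |T|=-15/8
  updated: d(FJPT,O)=4, d(FJPT,U)=19/4
4. join FJPT+O (d=4, Q=-39/4) ⇒ FJOPT; edges |FJPT|=31/8, |O|=1/8
  updated: d(FJOPT,U)=7/8
5. join FJOPT+U (d=7/8) ⇒ FJOPTU; edges |FJOPT|=7/16, |U|=7/16
final tree: ((((F:31/6,(J:7/2,P:-1/2):35/6):31/8,T:-15/8):31/8,O:1/8):7/16,U:7/16)
total length: 167/8

167/8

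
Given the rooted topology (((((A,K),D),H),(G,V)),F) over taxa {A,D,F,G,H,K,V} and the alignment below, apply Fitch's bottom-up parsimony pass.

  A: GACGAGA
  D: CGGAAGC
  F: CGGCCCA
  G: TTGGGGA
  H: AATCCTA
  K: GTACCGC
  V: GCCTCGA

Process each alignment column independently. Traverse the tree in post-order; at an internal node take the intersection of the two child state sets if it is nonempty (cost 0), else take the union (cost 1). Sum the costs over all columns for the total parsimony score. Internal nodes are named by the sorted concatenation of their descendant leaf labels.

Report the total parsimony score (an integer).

24

[col 0] AK: children A:{G}, K:{G} ∩→ {G}; cost 0
[col 0] ADK: children AK:{G}, D:{C} ∪→ {C,G}; cost 1
[col 0] ADHK: children ADK:{C,G}, H:{A} ∪→ {A,C,G}; cost 1
[col 0] GV: children G:{T}, V:{G} ∪→ {G,T}; cost 1
[col 0] ADGHKV: children ADHK:{A,C,G}, GV:{G,T} ∩→ {G}; cost 0
[col 0] ADFGHKV: children ADGHKV:{G}, F:{C} ∪→ {C,G}; cost 1
[col 1] AK: children A:{A}, K:{T} ∪→ {A,T}; cost 1
[col 1] ADK: children AK:{A,T}, D:{G} ∪→ {A,G,T}; cost 1
[col 1] ADHK: children ADK:{A,G,T}, H:{A} ∩→ {A}; cost 0
[col 1] GV: children G:{T}, V:{C} ∪→ {C,T}; cost 1
[col 1] ADGHKV: children ADHK:{A}, GV:{C,T} ∪→ {A,C,T}; cost 1
[col 1] ADFGHKV: children ADGHKV:{A,C,T}, F:{G} ∪→ {A,C,G,T}; cost 1
[col 2] AK: children A:{C}, K:{A} ∪→ {A,C}; cost 1
[col 2] ADK: children AK:{A,C}, D:{G} ∪→ {A,C,G}; cost 1
[col 2] ADHK: children ADK:{A,C,G}, H:{T} ∪→ {A,C,G,T}; cost 1
[col 2] GV: children G:{G}, V:{C} ∪→ {C,G}; cost 1
[col 2] ADGHKV: children ADHK:{A,C,G,T}, GV:{C,G} ∩→ {C,G}; cost 0
[col 2] ADFGHKV: children ADGHKV:{C,G}, F:{G} ∩→ {G}; cost 0
[col 3] AK: children A:{G}, K:{C} ∪→ {C,G}; cost 1
[col 3] ADK: children AK:{C,G}, D:{A} ∪→ {A,C,G}; cost 1
[col 3] ADHK: children ADK:{A,C,G}, H:{C} ∩→ {C}; cost 0
[col 3] GV: children G:{G}, V:{T} ∪→ {G,T}; cost 1
[col 3] ADGHKV: children ADHK:{C}, GV:{G,T} ∪→ {C,G,T}; cost 1
[col 3] ADFGHKV: children ADGHKV:{C,G,T}, F:{C} ∩→ {C}; cost 0
[col 4] AK: children A:{A}, K:{C} ∪→ {A,C}; cost 1
[col 4] ADK: children AK:{A,C}, D:{A} ∩→ {A}; cost 0
[col 4] ADHK: children ADK:{A}, H:{C} ∪→ {A,C}; cost 1
[col 4] GV: children G:{G}, V:{C} ∪→ {C,G}; cost 1
[col 4] ADGHKV: children ADHK:{A,C}, GV:{C,G} ∩→ {C}; cost 0
[col 4] ADFGHKV: children ADGHKV:{C}, F:{C} ∩→ {C}; cost 0
[col 5] AK: children A:{G}, K:{G} ∩→ {G}; cost 0
[col 5] ADK: children AK:{G}, D:{G} ∩→ {G}; cost 0
[col 5] ADHK: children ADK:{G}, H:{T} ∪→ {G,T}; cost 1
[col 5] GV: children G:{G}, V:{G} ∩→ {G}; cost 0
[col 5] ADGHKV: children ADHK:{G,T}, GV:{G} ∩→ {G}; cost 0
[col 5] ADFGHKV: children ADGHKV:{G}, F:{C} ∪→ {C,G}; cost 1
[col 6] AK: children A:{A}, K:{C} ∪→ {A,C}; cost 1
[col 6] ADK: children AK:{A,C}, D:{C} ∩→ {C}; cost 0
[col 6] ADHK: children ADK:{C}, H:{A} ∪→ {A,C}; cost 1
[col 6] GV: children G:{A}, V:{A} ∩→ {A}; cost 0
[col 6] ADGHKV: children ADHK:{A,C}, GV:{A} ∩→ {A}; cost 0
[col 6] ADFGHKV: children ADGHKV:{A}, F:{A} ∩→ {A}; cost 0
per-site changes: [4, 5, 4, 4, 3, 2, 2]; total = 24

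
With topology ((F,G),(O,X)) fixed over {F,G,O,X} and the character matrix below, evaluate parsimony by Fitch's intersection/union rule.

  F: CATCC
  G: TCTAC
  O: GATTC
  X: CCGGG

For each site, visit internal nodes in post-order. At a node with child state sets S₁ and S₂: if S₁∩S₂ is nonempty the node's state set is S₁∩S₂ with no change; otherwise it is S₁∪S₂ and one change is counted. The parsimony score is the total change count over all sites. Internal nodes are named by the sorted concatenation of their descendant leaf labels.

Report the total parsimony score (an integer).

FG@0: {C} ∪ {T} = {C,T} (union, +1)
OX@0: {G} ∪ {C} = {C,G} (union, +1)
FGOX@0: {C,T} ∩ {C,G} = {C} (intersection, +0)
FG@1: {A} ∪ {C} = {A,C} (union, +1)
OX@1: {A} ∪ {C} = {A,C} (union, +1)
FGOX@1: {A,C} ∩ {A,C} = {A,C} (intersection, +0)
FG@2: {T} ∩ {T} = {T} (intersection, +0)
OX@2: {T} ∪ {G} = {G,T} (union, +1)
FGOX@2: {T} ∩ {G,T} = {T} (intersection, +0)
FG@3: {C} ∪ {A} = {A,C} (union, +1)
OX@3: {T} ∪ {G} = {G,T} (union, +1)
FGOX@3: {A,C} ∪ {G,T} = {A,C,G,T} (union, +1)
FG@4: {C} ∩ {C} = {C} (intersection, +0)
OX@4: {C} ∪ {G} = {C,G} (union, +1)
FGOX@4: {C} ∩ {C,G} = {C} (intersection, +0)
per-site changes: [2, 2, 1, 3, 1]; total = 9

9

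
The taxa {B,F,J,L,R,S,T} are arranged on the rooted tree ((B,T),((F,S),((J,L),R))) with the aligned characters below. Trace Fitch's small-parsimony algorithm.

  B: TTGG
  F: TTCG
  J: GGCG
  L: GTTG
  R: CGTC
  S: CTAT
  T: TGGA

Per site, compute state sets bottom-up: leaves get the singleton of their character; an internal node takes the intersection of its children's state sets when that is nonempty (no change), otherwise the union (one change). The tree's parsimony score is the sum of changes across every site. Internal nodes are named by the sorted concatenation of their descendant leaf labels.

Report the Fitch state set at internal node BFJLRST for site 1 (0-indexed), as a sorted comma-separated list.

BT@0: {T} ∩ {T} = {T} (intersection, +0)
FS@0: {T} ∪ {C} = {C,T} (union, +1)
JL@0: {G} ∩ {G} = {G} (intersection, +0)
JLR@0: {G} ∪ {C} = {C,G} (union, +1)
FJLRS@0: {C,T} ∩ {C,G} = {C} (intersection, +0)
BFJLRST@0: {T} ∪ {C} = {C,T} (union, +1)
BT@1: {T} ∪ {G} = {G,T} (union, +1)
FS@1: {T} ∩ {T} = {T} (intersection, +0)
JL@1: {G} ∪ {T} = {G,T} (union, +1)
JLR@1: {G,T} ∩ {G} = {G} (intersection, +0)
FJLRS@1: {T} ∪ {G} = {G,T} (union, +1)
BFJLRST@1: {G,T} ∩ {G,T} = {G,T} (intersection, +0)
BT@2: {G} ∩ {G} = {G} (intersection, +0)
FS@2: {C} ∪ {A} = {A,C} (union, +1)
JL@2: {C} ∪ {T} = {C,T} (union, +1)
JLR@2: {C,T} ∩ {T} = {T} (intersection, +0)
FJLRS@2: {A,C} ∪ {T} = {A,C,T} (union, +1)
BFJLRST@2: {G} ∪ {A,C,T} = {A,C,G,T} (union, +1)
BT@3: {G} ∪ {A} = {A,G} (union, +1)
FS@3: {G} ∪ {T} = {G,T} (union, +1)
JL@3: {G} ∩ {G} = {G} (intersection, +0)
JLR@3: {G} ∪ {C} = {C,G} (union, +1)
FJLRS@3: {G,T} ∩ {C,G} = {G} (intersection, +0)
BFJLRST@3: {A,G} ∩ {G} = {G} (intersection, +0)
per-site changes: [3, 3, 4, 3]; total = 13

G,T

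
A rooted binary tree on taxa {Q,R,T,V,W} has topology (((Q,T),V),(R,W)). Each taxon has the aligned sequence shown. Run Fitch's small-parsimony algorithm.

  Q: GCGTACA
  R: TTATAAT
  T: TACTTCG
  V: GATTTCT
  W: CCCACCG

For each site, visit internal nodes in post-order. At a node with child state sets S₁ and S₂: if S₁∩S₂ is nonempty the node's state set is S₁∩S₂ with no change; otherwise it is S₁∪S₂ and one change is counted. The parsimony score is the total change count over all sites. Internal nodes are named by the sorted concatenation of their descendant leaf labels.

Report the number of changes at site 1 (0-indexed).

[col 0] QT: children Q:{G}, T:{T} ∪→ {G,T}; cost 1
[col 0] QTV: children QT:{G,T}, V:{G} ∩→ {G}; cost 0
[col 0] RW: children R:{T}, W:{C} ∪→ {C,T}; cost 1
[col 0] QRTVW: children QTV:{G}, RW:{C,T} ∪→ {C,G,T}; cost 1
[col 1] QT: children Q:{C}, T:{A} ∪→ {A,C}; cost 1
[col 1] QTV: children QT:{A,C}, V:{A} ∩→ {A}; cost 0
[col 1] RW: children R:{T}, W:{C} ∪→ {C,T}; cost 1
[col 1] QRTVW: children QTV:{A}, RW:{C,T} ∪→ {A,C,T}; cost 1
[col 2] QT: children Q:{G}, T:{C} ∪→ {C,G}; cost 1
[col 2] QTV: children QT:{C,G}, V:{T} ∪→ {C,G,T}; cost 1
[col 2] RW: children R:{A}, W:{C} ∪→ {A,C}; cost 1
[col 2] QRTVW: children QTV:{C,G,T}, RW:{A,C} ∩→ {C}; cost 0
[col 3] QT: children Q:{T}, T:{T} ∩→ {T}; cost 0
[col 3] QTV: children QT:{T}, V:{T} ∩→ {T}; cost 0
[col 3] RW: children R:{T}, W:{A} ∪→ {A,T}; cost 1
[col 3] QRTVW: children QTV:{T}, RW:{A,T} ∩→ {T}; cost 0
[col 4] QT: children Q:{A}, T:{T} ∪→ {A,T}; cost 1
[col 4] QTV: children QT:{A,T}, V:{T} ∩→ {T}; cost 0
[col 4] RW: children R:{A}, W:{C} ∪→ {A,C}; cost 1
[col 4] QRTVW: children QTV:{T}, RW:{A,C} ∪→ {A,C,T}; cost 1
[col 5] QT: children Q:{C}, T:{C} ∩→ {C}; cost 0
[col 5] QTV: children QT:{C}, V:{C} ∩→ {C}; cost 0
[col 5] RW: children R:{A}, W:{C} ∪→ {A,C}; cost 1
[col 5] QRTVW: children QTV:{C}, RW:{A,C} ∩→ {C}; cost 0
[col 6] QT: children Q:{A}, T:{G} ∪→ {A,G}; cost 1
[col 6] QTV: children QT:{A,G}, V:{T} ∪→ {A,G,T}; cost 1
[col 6] RW: children R:{T}, W:{G} ∪→ {G,T}; cost 1
[col 6] QRTVW: children QTV:{A,G,T}, RW:{G,T} ∩→ {G,T}; cost 0
per-site changes: [3, 3, 3, 1, 3, 1, 3]; total = 17

3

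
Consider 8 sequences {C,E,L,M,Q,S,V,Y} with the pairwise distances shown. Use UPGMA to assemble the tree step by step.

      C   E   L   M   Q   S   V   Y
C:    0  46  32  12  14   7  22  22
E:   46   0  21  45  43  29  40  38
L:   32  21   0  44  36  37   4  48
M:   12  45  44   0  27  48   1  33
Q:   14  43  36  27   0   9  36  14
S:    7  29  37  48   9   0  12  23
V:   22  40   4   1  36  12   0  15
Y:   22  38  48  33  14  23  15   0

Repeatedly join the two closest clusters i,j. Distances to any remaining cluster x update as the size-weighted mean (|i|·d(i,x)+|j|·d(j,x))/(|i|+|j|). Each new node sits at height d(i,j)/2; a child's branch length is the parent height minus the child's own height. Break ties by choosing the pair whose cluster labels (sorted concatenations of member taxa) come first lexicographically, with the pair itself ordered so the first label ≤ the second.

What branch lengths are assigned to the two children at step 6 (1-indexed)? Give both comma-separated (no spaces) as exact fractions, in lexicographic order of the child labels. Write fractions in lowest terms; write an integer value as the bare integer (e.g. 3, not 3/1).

1. join M+V (d=1) ⇒ MV; edges |M|=1/2, |V|=1/2
  updated: d(C,MV)=17, d(E,MV)=85/2, d(L,MV)=24, d(MV,Q)=63/2, d(MV,S)=30, d(MV,Y)=24
2. join C+S (d=7) ⇒ CS; edges |C|=7/2, |S|=7/2
  updated: d(CS,E)=75/2, d(CS,L)=69/2, d(CS,MV)=47/2, d(CS,Q)=23/2, d(CS,Y)=45/2
3. join CS+Q (d=23/2) ⇒ CQS; edges |CS|=9/4, |Q|=23/4
  updated: d(CQS,E)=118/3, d(CQS,L)=35, d(CQS,MV)=157/6, d(CQS,Y)=59/3
4. join CQS+Y (d=59/3) ⇒ CQSY; edges |CQS|=49/12, |Y|=59/6
  updated: d(CQSY,E)=39, d(CQSY,L)=153/4, d(CQSY,MV)=205/8
5. join E+L (d=21) ⇒ EL; edges |E|=21/2, |L|=21/2
  updated: d(CQSY,EL)=309/8, d(EL,MV)=133/4
6. join CQSY+MV (d=205/8) ⇒ CMQSVY; edges |CQSY|=143/48, |MV|=197/16
  updated: d(CMQSVY,EL)=221/6
7. join CMQSVY+EL (d=221/6) ⇒ CELMQSVY; edges |CMQSVY|=269/48, |EL|=95/12
final tree: (((((C:7/2,S:7/2):9/4,Q:23/4):49/12,Y:59/6):143/48,(M:1/2,V:1/2):197/16):269/48,(E:21/2,L:21/2):95/12)
total length: 3827/48

143/48,197/16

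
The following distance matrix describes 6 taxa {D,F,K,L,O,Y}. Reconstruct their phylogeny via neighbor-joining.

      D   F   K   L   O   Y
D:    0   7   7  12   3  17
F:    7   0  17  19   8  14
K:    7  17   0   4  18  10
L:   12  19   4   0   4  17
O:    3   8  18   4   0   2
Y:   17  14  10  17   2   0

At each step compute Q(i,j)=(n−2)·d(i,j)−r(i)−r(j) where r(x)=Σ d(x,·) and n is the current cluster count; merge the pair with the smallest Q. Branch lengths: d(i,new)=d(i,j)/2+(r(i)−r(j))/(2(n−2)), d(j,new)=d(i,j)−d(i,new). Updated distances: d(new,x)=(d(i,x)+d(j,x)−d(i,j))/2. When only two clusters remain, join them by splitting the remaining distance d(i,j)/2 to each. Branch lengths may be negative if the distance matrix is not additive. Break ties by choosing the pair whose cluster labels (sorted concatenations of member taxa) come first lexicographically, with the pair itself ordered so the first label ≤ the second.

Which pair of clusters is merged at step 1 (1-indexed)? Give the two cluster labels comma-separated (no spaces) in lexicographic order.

K,L

iteration 1: select K,L (d=4, Q=-96); attach at lengths (2, 2); label the merged cluster KL
  updated: d(D,KL)=15/2, d(F,KL)=16, d(KL,O)=9, d(KL,Y)=23/2
iteration 2: select O,Y (d=2, Q=-121/2); attach at lengths (-11/4, 19/4); label the merged cluster OY
  updated: d(D,OY)=9, d(F,OY)=10, d(KL,OY)=37/4
iteration 3: select D,F (d=7, Q=-85/2); attach at lengths (9/8, 47/8); label the merged cluster DF
  updated: d(DF,KL)=33/4, d(DF,OY)=6
iteration 4: select DF,KL (d=33/4, Q=-47/2); attach at lengths (5/2, 23/4); label the merged cluster DFKL
  updated: d(DFKL,OY)=7/2
iteration 5: select DFKL,OY (d=7/2); attach at lengths (7/4, 7/4); label the merged cluster DFKLOY
final tree: (((D:9/8,F:47/8):5/2,(K:2,L:2):23/4):7/4,(O:-11/4,Y:19/4):7/4)
total length: 99/4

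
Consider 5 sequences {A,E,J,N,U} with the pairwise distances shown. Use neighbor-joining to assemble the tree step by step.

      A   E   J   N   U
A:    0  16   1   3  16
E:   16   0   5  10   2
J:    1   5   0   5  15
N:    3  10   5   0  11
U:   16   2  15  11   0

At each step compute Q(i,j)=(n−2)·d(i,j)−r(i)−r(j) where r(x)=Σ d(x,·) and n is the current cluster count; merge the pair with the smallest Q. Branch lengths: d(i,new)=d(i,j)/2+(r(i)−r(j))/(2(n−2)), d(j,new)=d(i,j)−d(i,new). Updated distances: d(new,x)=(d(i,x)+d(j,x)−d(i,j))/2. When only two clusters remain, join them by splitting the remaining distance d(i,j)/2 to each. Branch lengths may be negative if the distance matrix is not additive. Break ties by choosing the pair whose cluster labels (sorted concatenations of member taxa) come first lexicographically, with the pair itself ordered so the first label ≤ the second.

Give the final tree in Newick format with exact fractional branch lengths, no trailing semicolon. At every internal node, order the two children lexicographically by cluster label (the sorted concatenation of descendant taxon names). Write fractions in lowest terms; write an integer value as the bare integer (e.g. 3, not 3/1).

(((A:3/2,J:-1/2):11/4,(E:-5/6,U:17/6):35/4):3/8,N:3/8)

1. join E+U (d=2, Q=-71) ⇒ EU; edges |E|=-5/6, |U|=17/6
  updated: d(A,EU)=15, d(EU,J)=9, d(EU,N)=19/2
2. join A+J (d=1, Q=-32) ⇒ AJ; edges |A|=3/2, |J|=-1/2
  updated: d(AJ,EU)=23/2, d(AJ,N)=7/2
3. join AJ+EU (d=23/2, Q=-49/2) ⇒ AEJU; edges |AJ|=11/4, |EU|=35/4
  updated: d(AEJU,N)=3/4
4. join AEJU+N (d=3/4) ⇒ AEJNU; edges |AEJU|=3/8, |N|=3/8
final tree: (((A:3/2,J:-1/2):11/4,(E:-5/6,U:17/6):35/4):3/8,N:3/8)
total length: 61/4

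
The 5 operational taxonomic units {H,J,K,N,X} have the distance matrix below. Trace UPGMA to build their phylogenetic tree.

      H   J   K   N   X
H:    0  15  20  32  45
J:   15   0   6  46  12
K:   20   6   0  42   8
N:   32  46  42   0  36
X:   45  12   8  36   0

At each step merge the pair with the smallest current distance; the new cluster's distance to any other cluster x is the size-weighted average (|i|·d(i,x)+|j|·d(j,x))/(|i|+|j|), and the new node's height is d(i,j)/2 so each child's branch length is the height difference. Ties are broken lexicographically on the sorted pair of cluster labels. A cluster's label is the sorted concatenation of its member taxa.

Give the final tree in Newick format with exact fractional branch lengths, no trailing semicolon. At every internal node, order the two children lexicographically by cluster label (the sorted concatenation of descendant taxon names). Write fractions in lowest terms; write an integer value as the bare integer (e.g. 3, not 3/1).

((H:40/3,((J:3,K:3):2,X:5):25/3):37/6,N:39/2)

1. join J+K (d=6) ⇒ JK; edges |J|=3, |K|=3
  updated: d(H,JK)=35/2, d(JK,N)=44, d(JK,X)=10
2. join JK+X (d=10) ⇒ JKX; edges |JK|=2, |X|=5
  updated: d(H,JKX)=80/3, d(JKX,N)=124/3
3. join H+JKX (d=80/3) ⇒ HJKX; edges |H|=40/3, |JKX|=25/3
  updated: d(HJKX,N)=39
4. join HJKX+N (d=39) ⇒ HJKNX; edges |HJKX|=37/6, |N|=39/2
final tree: ((H:40/3,((J:3,K:3):2,X:5):25/3):37/6,N:39/2)
total length: 181/3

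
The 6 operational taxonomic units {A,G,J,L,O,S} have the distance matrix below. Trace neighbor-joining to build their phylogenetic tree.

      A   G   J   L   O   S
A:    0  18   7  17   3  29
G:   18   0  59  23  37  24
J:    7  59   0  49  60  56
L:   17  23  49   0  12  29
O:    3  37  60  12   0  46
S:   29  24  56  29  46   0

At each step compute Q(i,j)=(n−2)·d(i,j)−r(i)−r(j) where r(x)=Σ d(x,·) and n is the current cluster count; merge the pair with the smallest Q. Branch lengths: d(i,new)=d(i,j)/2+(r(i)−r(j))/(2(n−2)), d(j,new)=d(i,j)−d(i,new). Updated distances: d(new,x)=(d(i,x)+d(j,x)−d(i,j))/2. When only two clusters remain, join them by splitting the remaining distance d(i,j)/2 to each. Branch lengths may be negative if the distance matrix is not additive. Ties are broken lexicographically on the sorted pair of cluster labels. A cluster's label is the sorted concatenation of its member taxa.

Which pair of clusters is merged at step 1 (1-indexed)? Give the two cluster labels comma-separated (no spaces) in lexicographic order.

A,J

step 1: merge (A,J) at d=7, Q=-277; branch lengths A→-129/8, J→185/8; new cluster AJ
  updated: d(AJ,G)=35, d(AJ,L)=59/2, d(AJ,O)=28, d(AJ,S)=39
step 2: merge (G,S) at d=24, Q=-185; branch lengths G→53/6, S→91/6; new cluster GS
  updated: d(AJ,GS)=25, d(GS,L)=14, d(GS,O)=59/2
step 3: merge (AJ,GS) at d=25, Q=-101; branch lengths AJ→16, GS→9; new cluster AGJS
  updated: d(AGJS,L)=37/4, d(AGJS,O)=65/4
step 4: merge (AGJS,L) at d=37/4, Q=-75/2; branch lengths AGJS→27/4, L→5/2; new cluster AGJLS
  updated: d(AGJLS,O)=19/2
step 5: merge (AGJLS,O) at d=19/2; branch lengths AGJLS→19/4, O→19/4; new cluster AGJLOS
final tree: ((((A:-129/8,J:185/8):16,(G:53/6,S:91/6):9):27/4,L:5/2):19/4,O:19/4)
total length: 299/4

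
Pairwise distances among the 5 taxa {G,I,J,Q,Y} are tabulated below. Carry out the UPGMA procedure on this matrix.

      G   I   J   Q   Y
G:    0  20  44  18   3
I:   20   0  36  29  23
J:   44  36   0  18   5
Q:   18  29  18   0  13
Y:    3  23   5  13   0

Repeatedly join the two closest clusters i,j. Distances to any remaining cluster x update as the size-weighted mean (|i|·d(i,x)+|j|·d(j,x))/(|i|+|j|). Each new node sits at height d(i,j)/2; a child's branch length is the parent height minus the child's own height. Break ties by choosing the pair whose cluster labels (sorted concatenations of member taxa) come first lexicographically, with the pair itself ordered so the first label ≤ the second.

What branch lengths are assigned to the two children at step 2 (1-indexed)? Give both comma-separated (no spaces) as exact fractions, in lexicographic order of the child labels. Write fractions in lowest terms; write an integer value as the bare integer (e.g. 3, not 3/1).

25/4,31/4

1. join G+Y (d=3) ⇒ GY; edges |G|=3/2, |Y|=3/2
  updated: d(GY,I)=43/2, d(GY,J)=49/2, d(GY,Q)=31/2
2. join GY+Q (d=31/2) ⇒ GQY; edges |GY|=25/4, |Q|=31/4
  updated: d(GQY,I)=24, d(GQY,J)=67/3
3. join GQY+J (d=67/3) ⇒ GJQY; edges |GQY|=41/12, |J|=67/6
  updated: d(GJQY,I)=27
4. join GJQY+I (d=27) ⇒ GIJQY; edges |GJQY|=7/3, |I|=27/2
final tree: ((((G:3/2,Y:3/2):25/4,Q:31/4):41/12,J:67/6):7/3,I:27/2)
total length: 569/12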